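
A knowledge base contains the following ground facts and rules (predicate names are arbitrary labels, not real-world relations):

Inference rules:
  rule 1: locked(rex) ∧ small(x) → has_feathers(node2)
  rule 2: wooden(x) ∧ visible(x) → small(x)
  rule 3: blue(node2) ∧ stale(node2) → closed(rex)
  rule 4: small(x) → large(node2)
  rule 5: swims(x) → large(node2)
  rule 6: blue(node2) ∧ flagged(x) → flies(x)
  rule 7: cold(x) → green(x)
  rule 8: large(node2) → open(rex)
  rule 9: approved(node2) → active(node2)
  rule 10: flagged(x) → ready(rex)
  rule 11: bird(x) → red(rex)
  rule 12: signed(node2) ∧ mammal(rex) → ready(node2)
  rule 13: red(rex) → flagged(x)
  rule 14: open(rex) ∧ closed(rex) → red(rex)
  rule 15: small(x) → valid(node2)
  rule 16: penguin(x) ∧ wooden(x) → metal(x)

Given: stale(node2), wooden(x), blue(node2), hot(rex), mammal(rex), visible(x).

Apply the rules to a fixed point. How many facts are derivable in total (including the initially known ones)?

15

Round 1 — rule 2, rule 3, derive small(x), closed(rex).
Round 2 — rule 4, rule 15, derive large(node2), valid(node2).
Round 3 — rule 8, derive open(rex).
Round 4 — rule 14, derive red(rex).
Round 5 — rule 13, derive flagged(x).
Round 6 — rule 6, rule 10, derive flies(x), ready(rex).
Closure: {blue(node2), closed(rex), flagged(x), flies(x), hot(rex), large(node2), mammal(rex), open(rex), ready(rex), red(rex), small(x), stale(node2), valid(node2), visible(x), wooden(x)} — 15 facts.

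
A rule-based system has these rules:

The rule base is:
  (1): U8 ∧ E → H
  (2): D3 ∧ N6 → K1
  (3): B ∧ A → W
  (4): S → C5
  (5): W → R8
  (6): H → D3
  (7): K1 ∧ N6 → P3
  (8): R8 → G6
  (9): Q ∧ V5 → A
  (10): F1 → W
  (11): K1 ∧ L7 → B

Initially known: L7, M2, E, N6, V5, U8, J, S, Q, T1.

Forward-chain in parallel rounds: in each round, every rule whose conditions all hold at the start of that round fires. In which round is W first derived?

5

Round 1: (1) [U8 ∧ E → H]; (4) [S → C5]; (9) [Q ∧ V5 → A]. New: H, C5, A.
Round 2: (6) [H → D3]. New: D3.
Round 3: (2) [D3 ∧ N6 → K1]. New: K1.
Round 4: (7) [K1 ∧ N6 → P3]; (11) [K1 ∧ L7 → B]. New: P3, B.
Round 5: (3) [B ∧ A → W]. New: W.
W first appears in round 5.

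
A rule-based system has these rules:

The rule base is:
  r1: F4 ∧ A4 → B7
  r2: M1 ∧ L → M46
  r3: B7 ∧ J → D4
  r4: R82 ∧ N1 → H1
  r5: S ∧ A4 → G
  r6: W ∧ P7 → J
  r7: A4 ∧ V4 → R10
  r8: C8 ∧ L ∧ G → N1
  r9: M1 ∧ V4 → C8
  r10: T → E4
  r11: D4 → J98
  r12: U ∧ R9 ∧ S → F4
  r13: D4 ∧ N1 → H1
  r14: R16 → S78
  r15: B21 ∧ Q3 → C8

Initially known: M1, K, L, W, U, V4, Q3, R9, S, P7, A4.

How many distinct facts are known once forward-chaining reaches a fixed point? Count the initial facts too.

22

[1] r2 [M1 ∧ L → M46]; r5 [S ∧ A4 → G]; r6 [W ∧ P7 → J]; r7 [A4 ∧ V4 → R10]; r9 [M1 ∧ V4 → C8]; r12 [U ∧ R9 ∧ S → F4]. ⇒ new: M46, G, J, R10, C8, F4.
[2] r1 [F4 ∧ A4 → B7]; r8 [C8 ∧ L ∧ G → N1]. ⇒ new: B7, N1.
[3] r3 [B7 ∧ J → D4]. ⇒ new: D4.
[4] r11 [D4 → J98]; r13 [D4 ∧ N1 → H1]. ⇒ new: J98, H1.
Closure: {A4, B7, C8, D4, F4, G, H1, J, J98, K, L, M1, M46, N1, P7, Q3, R10, R9, S, U, V4, W} — 22 facts.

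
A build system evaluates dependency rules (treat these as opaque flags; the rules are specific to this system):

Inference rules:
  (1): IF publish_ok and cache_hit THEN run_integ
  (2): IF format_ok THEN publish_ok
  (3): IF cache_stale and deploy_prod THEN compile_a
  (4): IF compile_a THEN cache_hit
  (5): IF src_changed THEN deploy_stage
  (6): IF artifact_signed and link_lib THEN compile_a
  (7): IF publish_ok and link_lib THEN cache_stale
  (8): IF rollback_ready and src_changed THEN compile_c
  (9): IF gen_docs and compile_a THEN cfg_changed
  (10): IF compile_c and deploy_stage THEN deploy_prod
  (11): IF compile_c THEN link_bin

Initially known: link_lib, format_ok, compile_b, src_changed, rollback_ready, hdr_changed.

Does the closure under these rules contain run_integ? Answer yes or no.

Round 1: (2) [IF format_ok THEN publish_ok]; (5) [IF src_changed THEN deploy_stage]; (8) [IF rollback_ready and src_changed THEN compile_c]. Adds publish_ok, deploy_stage, compile_c.
Round 2: (7) [IF publish_ok and link_lib THEN cache_stale]; (10) [IF compile_c and deploy_stage THEN deploy_prod]; (11) [IF compile_c THEN link_bin]. Adds cache_stale, deploy_prod, link_bin.
Round 3: (3) [IF cache_stale and deploy_prod THEN compile_a]. Adds compile_a.
Round 4: (4) [IF compile_a THEN cache_hit]. Adds cache_hit.
Round 5: (1) [IF publish_ok and cache_hit THEN run_integ]. Adds run_integ.
run_integ appears in round 5, so it is derivable.

yes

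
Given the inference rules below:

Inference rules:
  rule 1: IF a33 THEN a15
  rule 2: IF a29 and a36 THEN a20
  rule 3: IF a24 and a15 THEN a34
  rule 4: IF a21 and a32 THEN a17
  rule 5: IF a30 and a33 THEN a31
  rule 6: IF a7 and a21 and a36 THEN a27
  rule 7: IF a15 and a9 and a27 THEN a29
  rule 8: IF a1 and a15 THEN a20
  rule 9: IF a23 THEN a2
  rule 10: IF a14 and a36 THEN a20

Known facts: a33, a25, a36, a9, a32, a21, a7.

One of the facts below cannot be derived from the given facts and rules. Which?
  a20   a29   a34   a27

Round 1: rule 1 [IF a33 THEN a15]; rule 4 [IF a21 and a32 THEN a17]; rule 6 [IF a7 and a21 and a36 THEN a27]. Adds a15, a17, a27.
Round 2: rule 7 [IF a15 and a9 and a27 THEN a29]. Adds a29.
Round 3: rule 2 [IF a29 and a36 THEN a20]. Adds a20.
Derived: a29 (round 2), a27 (round 1), a20 (round 3). a34 never appears in any round.

a34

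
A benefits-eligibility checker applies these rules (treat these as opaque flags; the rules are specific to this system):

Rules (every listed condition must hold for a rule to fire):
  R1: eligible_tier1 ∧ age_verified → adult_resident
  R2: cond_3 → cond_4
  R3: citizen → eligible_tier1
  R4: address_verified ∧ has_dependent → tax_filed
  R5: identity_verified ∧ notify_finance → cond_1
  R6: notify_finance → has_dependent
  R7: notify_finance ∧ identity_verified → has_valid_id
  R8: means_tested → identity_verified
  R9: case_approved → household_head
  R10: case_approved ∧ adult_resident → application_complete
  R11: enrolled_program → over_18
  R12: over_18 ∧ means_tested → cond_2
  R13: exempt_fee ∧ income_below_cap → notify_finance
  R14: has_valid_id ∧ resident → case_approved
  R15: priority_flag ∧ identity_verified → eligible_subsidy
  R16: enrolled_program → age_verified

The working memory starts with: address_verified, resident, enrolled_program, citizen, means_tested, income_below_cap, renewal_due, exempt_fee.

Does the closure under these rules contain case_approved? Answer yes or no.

yes

Round 1: R3 [citizen → eligible_tier1]; R8 [means_tested → identity_verified]; R11 [enrolled_program → over_18]; R13 [exempt_fee ∧ income_below_cap → notify_finance]; R16 [enrolled_program → age_verified]. Adds eligible_tier1, identity_verified, over_18, notify_finance, age_verified.
Round 2: R1 [eligible_tier1 ∧ age_verified → adult_resident]; R5 [identity_verified ∧ notify_finance → cond_1]; R6 [notify_finance → has_dependent]; R7 [notify_finance ∧ identity_verified → has_valid_id]; R12 [over_18 ∧ means_tested → cond_2]. Adds adult_resident, cond_1, has_dependent, has_valid_id, cond_2.
Round 3: R4 [address_verified ∧ has_dependent → tax_filed]; R14 [has_valid_id ∧ resident → case_approved]. Adds tax_filed, case_approved.
Round 4: R9 [case_approved → household_head]; R10 [case_approved ∧ adult_resident → application_complete]. Adds household_head, application_complete.
case_approved appears in round 3, so it is derivable.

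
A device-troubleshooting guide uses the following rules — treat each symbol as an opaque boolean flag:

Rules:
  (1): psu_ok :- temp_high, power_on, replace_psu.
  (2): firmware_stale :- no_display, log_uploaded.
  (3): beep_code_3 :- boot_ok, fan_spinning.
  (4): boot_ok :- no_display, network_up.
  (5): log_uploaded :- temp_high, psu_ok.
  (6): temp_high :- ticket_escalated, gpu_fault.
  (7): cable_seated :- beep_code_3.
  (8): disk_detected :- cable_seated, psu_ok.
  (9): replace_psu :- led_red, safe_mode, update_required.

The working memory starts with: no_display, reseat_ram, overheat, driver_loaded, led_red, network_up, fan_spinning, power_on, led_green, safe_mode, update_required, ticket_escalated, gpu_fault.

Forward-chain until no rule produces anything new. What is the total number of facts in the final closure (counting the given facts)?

Round 1 — (4), (6), (9), derive boot_ok, temp_high, replace_psu.
Round 2 — (1), (3), derive psu_ok, beep_code_3.
Round 3 — (5), (7), derive log_uploaded, cable_seated.
Round 4 — (2), (8), derive firmware_stale, disk_detected.
Closure: {beep_code_3, boot_ok, cable_seated, disk_detected, driver_loaded, fan_spinning, firmware_stale, gpu_fault, led_green, led_red, log_uploaded, network_up, no_display, overheat, power_on, psu_ok, replace_psu, reseat_ram, safe_mode, temp_high, ticket_escalated, update_required} — 22 facts.

22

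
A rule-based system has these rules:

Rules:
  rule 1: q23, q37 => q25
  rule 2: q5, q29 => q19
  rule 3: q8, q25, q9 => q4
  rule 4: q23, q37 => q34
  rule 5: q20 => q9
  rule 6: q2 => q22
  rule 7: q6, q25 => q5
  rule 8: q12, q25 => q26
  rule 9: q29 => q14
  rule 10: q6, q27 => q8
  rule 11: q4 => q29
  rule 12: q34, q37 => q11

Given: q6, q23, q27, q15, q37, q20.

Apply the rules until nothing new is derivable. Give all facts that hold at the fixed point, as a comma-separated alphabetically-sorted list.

q11, q14, q15, q19, q20, q23, q25, q27, q29, q34, q37, q4, q5, q6, q8, q9

Round 1: rule 1 [q23, q37 => q25]; rule 4 [q23, q37 => q34]; rule 5 [q20 => q9]; rule 10 [q6, q27 => q8]. New: q25, q34, q9, q8.
Round 2: rule 3 [q8, q25, q9 => q4]; rule 7 [q6, q25 => q5]; rule 12 [q34, q37 => q11]. New: q4, q5, q11.
Round 3: rule 11 [q4 => q29]. New: q29.
Round 4: rule 2 [q5, q29 => q19]; rule 9 [q29 => q14]. New: q19, q14.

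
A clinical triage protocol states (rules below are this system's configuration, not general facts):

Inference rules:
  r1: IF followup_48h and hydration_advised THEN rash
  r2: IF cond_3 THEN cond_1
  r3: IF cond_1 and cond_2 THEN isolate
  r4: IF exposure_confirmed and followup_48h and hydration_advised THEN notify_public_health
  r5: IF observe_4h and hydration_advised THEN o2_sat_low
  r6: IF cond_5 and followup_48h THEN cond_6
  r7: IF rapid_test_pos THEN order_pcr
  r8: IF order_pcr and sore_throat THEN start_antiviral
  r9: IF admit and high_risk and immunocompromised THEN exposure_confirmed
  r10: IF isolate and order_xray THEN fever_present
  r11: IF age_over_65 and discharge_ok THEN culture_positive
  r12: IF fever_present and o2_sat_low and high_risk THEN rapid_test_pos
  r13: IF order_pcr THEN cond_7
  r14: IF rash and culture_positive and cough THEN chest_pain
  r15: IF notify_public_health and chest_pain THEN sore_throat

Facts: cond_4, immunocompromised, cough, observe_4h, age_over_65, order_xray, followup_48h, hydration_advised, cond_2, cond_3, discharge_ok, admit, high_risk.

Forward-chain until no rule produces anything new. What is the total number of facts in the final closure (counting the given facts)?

[1] r1 [IF followup_48h and hydration_advised THEN rash]; r2 [IF cond_3 THEN cond_1]; r5 [IF observe_4h and hydration_advised THEN o2_sat_low]; r9 [IF admit and high_risk and immunocompromised THEN exposure_confirmed]; r11 [IF age_over_65 and discharge_ok THEN culture_positive]. ⇒ new: rash, cond_1, o2_sat_low, exposure_confirmed, culture_positive.
[2] r3 [IF cond_1 and cond_2 THEN isolate]; r4 [IF exposure_confirmed and followup_48h and hydration_advised THEN notify_public_health]; r14 [IF rash and culture_positive and cough THEN chest_pain]. ⇒ new: isolate, notify_public_health, chest_pain.
[3] r10 [IF isolate and order_xray THEN fever_present]; r15 [IF notify_public_health and chest_pain THEN sore_throat]. ⇒ new: fever_present, sore_throat.
[4] r12 [IF fever_present and o2_sat_low and high_risk THEN rapid_test_pos]. ⇒ new: rapid_test_pos.
[5] r7 [IF rapid_test_pos THEN order_pcr]. ⇒ new: order_pcr.
[6] r8 [IF order_pcr and sore_throat THEN start_antiviral]; r13 [IF order_pcr THEN cond_7]. ⇒ new: start_antiviral, cond_7.
Closure: {admit, age_over_65, chest_pain, cond_1, cond_2, cond_3, cond_4, cond_7, cough, culture_positive, discharge_ok, exposure_confirmed, fever_present, followup_48h, high_risk, hydration_advised, immunocompromised, isolate, notify_public_health, o2_sat_low, observe_4h, order_pcr, order_xray, rapid_test_pos, rash, sore_throat, start_antiviral} — 27 facts.

27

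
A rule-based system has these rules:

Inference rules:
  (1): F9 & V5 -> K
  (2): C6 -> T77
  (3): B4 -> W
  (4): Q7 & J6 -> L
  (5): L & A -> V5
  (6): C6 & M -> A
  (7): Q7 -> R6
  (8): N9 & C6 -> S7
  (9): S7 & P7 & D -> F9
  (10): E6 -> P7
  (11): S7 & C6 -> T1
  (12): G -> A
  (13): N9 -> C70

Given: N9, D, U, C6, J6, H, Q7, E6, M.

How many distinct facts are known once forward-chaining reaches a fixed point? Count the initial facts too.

Round 1 — (2), (4), (6), (7), (8), (10), (13), derive T77, L, A, R6, S7, P7, C70.
Round 2 — (5), (9), (11), derive V5, F9, T1.
Round 3 — (1), derive K.
Closure: {A, C6, C70, D, E6, F9, H, J6, K, L, M, N9, P7, Q7, R6, S7, T1, T77, U, V5} — 20 facts.

20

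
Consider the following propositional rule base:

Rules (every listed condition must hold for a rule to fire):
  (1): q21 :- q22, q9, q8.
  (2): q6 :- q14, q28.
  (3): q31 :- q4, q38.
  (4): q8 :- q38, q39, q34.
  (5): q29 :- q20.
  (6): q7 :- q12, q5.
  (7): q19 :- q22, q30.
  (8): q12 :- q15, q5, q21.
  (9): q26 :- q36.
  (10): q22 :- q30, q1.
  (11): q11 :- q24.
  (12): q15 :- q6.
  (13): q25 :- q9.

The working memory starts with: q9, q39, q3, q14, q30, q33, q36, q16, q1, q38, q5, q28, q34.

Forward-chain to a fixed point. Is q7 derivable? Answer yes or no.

yes

[1] (2) [q6 :- q14, q28.]; (4) [q8 :- q38, q39, q34.]; (9) [q26 :- q36.]; (10) [q22 :- q30, q1.]; (13) [q25 :- q9.]. ⇒ new: q6, q8, q26, q22, q25.
[2] (1) [q21 :- q22, q9, q8.]; (7) [q19 :- q22, q30.]; (12) [q15 :- q6.]. ⇒ new: q21, q19, q15.
[3] (8) [q12 :- q15, q5, q21.]. ⇒ new: q12.
[4] (6) [q7 :- q12, q5.]. ⇒ new: q7.
q7 appears in round 4, so it is derivable.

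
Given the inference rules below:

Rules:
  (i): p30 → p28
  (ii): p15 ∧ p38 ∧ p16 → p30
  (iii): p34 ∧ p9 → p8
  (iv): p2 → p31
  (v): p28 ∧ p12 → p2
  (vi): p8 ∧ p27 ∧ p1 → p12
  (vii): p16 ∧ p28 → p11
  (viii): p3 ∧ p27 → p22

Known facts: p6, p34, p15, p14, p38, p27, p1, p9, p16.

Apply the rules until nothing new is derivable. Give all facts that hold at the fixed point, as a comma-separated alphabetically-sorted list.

Round 1: (ii) [p15 ∧ p38 ∧ p16 → p30]; (iii) [p34 ∧ p9 → p8]. New: p30, p8.
Round 2: (i) [p30 → p28]; (vi) [p8 ∧ p27 ∧ p1 → p12]. New: p28, p12.
Round 3: (v) [p28 ∧ p12 → p2]; (vii) [p16 ∧ p28 → p11]. New: p2, p11.
Round 4: (iv) [p2 → p31]. New: p31.

p1, p11, p12, p14, p15, p16, p2, p27, p28, p30, p31, p34, p38, p6, p8, p9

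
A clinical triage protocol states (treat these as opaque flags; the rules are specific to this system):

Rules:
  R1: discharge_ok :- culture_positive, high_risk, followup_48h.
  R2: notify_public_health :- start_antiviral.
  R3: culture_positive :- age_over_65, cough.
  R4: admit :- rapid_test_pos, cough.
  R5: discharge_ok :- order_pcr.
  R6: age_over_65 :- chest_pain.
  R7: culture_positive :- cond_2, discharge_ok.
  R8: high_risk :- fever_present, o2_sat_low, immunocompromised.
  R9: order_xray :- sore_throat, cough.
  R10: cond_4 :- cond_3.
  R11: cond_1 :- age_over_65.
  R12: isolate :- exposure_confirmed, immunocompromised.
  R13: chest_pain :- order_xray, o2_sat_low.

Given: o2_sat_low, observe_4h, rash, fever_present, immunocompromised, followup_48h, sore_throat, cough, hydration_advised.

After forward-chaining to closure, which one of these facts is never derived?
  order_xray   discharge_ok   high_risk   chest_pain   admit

admit

Round 1: R8 [high_risk :- fever_present, o2_sat_low, immunocompromised.]; R9 [order_xray :- sore_throat, cough.]. New: high_risk, order_xray.
Round 2: R13 [chest_pain :- order_xray, o2_sat_low.]. New: chest_pain.
Round 3: R6 [age_over_65 :- chest_pain.]. New: age_over_65.
Round 4: R3 [culture_positive :- age_over_65, cough.]; R11 [cond_1 :- age_over_65.]. New: culture_positive, cond_1.
Round 5: R1 [discharge_ok :- culture_positive, high_risk, followup_48h.]. New: discharge_ok.
Derived: order_xray (round 1), high_risk (round 1), discharge_ok (round 5), chest_pain (round 2). admit never appears in any round.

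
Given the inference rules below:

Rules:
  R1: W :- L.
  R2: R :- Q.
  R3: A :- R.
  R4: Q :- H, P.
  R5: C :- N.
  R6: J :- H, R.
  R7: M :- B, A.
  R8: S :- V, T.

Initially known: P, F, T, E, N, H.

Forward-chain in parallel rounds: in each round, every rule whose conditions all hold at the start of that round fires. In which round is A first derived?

3

Round 1: R4 [Q :- H, P.]; R5 [C :- N.]. New: Q, C.
Round 2: R2 [R :- Q.]. New: R.
Round 3: R3 [A :- R.]; R6 [J :- H, R.]. New: A, J.
A first appears in round 3.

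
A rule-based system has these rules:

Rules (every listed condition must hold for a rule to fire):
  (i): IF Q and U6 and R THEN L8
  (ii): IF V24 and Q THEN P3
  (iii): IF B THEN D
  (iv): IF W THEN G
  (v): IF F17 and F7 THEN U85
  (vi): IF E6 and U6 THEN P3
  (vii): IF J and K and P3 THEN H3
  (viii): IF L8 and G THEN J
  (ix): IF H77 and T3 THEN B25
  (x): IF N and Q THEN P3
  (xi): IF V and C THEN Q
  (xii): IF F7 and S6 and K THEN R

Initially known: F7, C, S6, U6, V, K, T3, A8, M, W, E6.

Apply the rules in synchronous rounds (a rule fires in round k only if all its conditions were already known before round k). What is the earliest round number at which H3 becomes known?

4

Round 1 fires (iv), (vi), (xi), (xii), giving G, P3, Q, R.
Round 2 fires (i), giving L8.
Round 3 fires (viii), giving J.
Round 4 fires (vii), giving H3.
H3 first appears in round 4.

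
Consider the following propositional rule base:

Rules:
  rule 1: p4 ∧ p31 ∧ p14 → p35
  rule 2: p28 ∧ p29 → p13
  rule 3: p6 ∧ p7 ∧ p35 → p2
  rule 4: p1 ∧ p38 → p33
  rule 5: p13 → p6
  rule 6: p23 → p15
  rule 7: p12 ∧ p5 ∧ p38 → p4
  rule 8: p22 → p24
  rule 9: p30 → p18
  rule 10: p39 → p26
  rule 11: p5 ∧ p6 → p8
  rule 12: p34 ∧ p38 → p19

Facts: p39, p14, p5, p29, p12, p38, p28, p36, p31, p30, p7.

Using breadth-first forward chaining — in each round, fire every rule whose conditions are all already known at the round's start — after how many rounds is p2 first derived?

Round 1 — rule 2, rule 7, rule 9, rule 10, derive p13, p4, p18, p26.
Round 2 — rule 1, rule 5, derive p35, p6.
Round 3 — rule 3, rule 11, derive p2, p8.
p2 first appears in round 3.

3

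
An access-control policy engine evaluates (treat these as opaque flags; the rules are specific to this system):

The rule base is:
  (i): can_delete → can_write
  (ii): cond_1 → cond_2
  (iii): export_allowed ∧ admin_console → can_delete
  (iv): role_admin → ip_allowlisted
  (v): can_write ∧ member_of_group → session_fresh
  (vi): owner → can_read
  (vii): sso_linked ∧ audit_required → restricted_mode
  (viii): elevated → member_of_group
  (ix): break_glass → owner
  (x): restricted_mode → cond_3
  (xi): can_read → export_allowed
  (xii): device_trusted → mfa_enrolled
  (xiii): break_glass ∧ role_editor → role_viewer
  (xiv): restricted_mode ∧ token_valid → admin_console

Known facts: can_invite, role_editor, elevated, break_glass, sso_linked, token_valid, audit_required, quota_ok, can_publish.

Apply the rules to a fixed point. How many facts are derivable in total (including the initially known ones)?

20

Round 1: (vii) [sso_linked ∧ audit_required → restricted_mode]; (viii) [elevated → member_of_group]; (ix) [break_glass → owner]; (xiii) [break_glass ∧ role_editor → role_viewer]. Adds restricted_mode, member_of_group, owner, role_viewer.
Round 2: (vi) [owner → can_read]; (x) [restricted_mode → cond_3]; (xiv) [restricted_mode ∧ token_valid → admin_console]. Adds can_read, cond_3, admin_console.
Round 3: (xi) [can_read → export_allowed]. Adds export_allowed.
Round 4: (iii) [export_allowed ∧ admin_console → can_delete]. Adds can_delete.
Round 5: (i) [can_delete → can_write]. Adds can_write.
Round 6: (v) [can_write ∧ member_of_group → session_fresh]. Adds session_fresh.
Closure: {admin_console, audit_required, break_glass, can_delete, can_invite, can_publish, can_read, can_write, cond_3, elevated, export_allowed, member_of_group, owner, quota_ok, restricted_mode, role_editor, role_viewer, session_fresh, sso_linked, token_valid} — 20 facts.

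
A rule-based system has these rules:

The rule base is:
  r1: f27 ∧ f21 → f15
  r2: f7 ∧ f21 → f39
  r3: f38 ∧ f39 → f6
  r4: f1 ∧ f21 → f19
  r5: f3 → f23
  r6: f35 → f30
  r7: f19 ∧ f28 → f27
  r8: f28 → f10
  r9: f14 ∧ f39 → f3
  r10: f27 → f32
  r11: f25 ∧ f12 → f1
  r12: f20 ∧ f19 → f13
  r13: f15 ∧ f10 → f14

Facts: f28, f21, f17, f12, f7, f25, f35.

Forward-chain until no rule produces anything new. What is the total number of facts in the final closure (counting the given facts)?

18

Round 1 — r2, r6, r8, r11, derive f39, f30, f10, f1.
Round 2 — r4, derive f19.
Round 3 — r7, derive f27.
Round 4 — r1, r10, derive f15, f32.
Round 5 — r13, derive f14.
Round 6 — r9, derive f3.
Round 7 — r5, derive f23.
Closure: {f1, f10, f12, f14, f15, f17, f19, f21, f23, f25, f27, f28, f3, f30, f32, f35, f39, f7} — 18 facts.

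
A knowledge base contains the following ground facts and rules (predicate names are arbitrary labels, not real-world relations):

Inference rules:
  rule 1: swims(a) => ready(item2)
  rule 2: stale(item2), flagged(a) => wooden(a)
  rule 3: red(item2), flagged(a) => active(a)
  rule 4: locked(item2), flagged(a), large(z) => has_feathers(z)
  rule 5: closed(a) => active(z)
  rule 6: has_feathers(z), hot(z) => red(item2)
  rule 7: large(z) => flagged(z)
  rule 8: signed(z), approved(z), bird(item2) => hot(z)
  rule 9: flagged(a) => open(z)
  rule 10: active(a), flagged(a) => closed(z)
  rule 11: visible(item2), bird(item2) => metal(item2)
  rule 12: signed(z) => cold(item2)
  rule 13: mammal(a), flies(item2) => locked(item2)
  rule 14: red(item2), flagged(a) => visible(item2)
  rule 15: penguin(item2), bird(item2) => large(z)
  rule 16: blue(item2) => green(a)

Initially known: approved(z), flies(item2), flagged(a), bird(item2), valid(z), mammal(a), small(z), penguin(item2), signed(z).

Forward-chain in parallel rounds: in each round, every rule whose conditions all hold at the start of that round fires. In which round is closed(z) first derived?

[1] rule 8 [signed(z), approved(z), bird(item2) => hot(z)]; rule 9 [flagged(a) => open(z)]; rule 12 [signed(z) => cold(item2)]; rule 13 [mammal(a), flies(item2) => locked(item2)]; rule 15 [penguin(item2), bird(item2) => large(z)]. ⇒ new: hot(z), open(z), cold(item2), locked(item2), large(z).
[2] rule 4 [locked(item2), flagged(a), large(z) => has_feathers(z)]; rule 7 [large(z) => flagged(z)]. ⇒ new: has_feathers(z), flagged(z).
[3] rule 6 [has_feathers(z), hot(z) => red(item2)]. ⇒ new: red(item2).
[4] rule 3 [red(item2), flagged(a) => active(a)]; rule 14 [red(item2), flagged(a) => visible(item2)]. ⇒ new: active(a), visible(item2).
[5] rule 10 [active(a), flagged(a) => closed(z)]; rule 11 [visible(item2), bird(item2) => metal(item2)]. ⇒ new: closed(z), metal(item2).
closed(z) first appears in round 5.

5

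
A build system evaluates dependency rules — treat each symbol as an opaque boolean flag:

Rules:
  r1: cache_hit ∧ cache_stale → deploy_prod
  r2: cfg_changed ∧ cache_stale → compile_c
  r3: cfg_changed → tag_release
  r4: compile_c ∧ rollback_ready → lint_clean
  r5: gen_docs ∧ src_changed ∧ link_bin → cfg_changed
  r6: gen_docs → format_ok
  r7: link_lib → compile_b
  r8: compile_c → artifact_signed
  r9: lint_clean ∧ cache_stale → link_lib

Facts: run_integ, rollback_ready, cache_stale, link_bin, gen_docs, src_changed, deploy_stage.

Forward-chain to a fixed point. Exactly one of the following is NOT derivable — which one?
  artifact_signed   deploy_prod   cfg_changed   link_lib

deploy_prod

[1] r5 [gen_docs ∧ src_changed ∧ link_bin → cfg_changed]; r6 [gen_docs → format_ok]. ⇒ new: cfg_changed, format_ok.
[2] r2 [cfg_changed ∧ cache_stale → compile_c]; r3 [cfg_changed → tag_release]. ⇒ new: compile_c, tag_release.
[3] r4 [compile_c ∧ rollback_ready → lint_clean]; r8 [compile_c → artifact_signed]. ⇒ new: lint_clean, artifact_signed.
[4] r9 [lint_clean ∧ cache_stale → link_lib]. ⇒ new: link_lib.
[5] r7 [link_lib → compile_b]. ⇒ new: compile_b.
Derived: artifact_signed (round 3), link_lib (round 4), cfg_changed (round 1). deploy_prod never appears in any round.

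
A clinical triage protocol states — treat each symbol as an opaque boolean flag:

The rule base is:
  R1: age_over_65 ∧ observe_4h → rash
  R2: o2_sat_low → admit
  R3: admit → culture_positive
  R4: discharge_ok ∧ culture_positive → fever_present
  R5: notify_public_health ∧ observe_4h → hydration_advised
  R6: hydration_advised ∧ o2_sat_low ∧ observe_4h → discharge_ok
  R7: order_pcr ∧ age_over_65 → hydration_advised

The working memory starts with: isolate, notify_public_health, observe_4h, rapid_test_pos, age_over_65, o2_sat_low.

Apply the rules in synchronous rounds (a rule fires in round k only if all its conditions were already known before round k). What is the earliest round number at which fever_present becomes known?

3

Round 1 — R1, R2, R5, derive rash, admit, hydration_advised.
Round 2 — R3, R6, derive culture_positive, discharge_ok.
Round 3 — R4, derive fever_present.
fever_present first appears in round 3.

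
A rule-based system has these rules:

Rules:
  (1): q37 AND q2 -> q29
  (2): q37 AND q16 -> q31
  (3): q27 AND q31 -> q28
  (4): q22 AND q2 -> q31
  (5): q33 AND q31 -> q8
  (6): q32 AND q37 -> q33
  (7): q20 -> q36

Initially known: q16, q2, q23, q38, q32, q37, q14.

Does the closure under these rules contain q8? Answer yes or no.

yes

Round 1 fires (1), (2), (6), giving q29, q31, q33.
Round 2 fires (5), giving q8.
q8 appears in round 2, so it is derivable.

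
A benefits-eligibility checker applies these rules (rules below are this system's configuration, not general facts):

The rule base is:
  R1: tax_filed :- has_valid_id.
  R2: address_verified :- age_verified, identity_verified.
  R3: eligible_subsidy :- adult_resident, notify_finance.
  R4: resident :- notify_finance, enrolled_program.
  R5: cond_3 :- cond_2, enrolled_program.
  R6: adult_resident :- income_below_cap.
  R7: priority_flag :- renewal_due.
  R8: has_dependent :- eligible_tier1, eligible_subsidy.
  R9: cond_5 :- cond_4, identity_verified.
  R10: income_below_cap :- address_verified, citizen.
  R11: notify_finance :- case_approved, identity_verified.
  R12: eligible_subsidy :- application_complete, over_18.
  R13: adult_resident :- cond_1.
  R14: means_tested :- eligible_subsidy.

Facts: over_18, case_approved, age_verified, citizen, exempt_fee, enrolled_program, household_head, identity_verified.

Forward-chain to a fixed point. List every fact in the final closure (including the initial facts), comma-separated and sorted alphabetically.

[1] R2 [address_verified :- age_verified, identity_verified.]; R11 [notify_finance :- case_approved, identity_verified.]. ⇒ new: address_verified, notify_finance.
[2] R4 [resident :- notify_finance, enrolled_program.]; R10 [income_below_cap :- address_verified, citizen.]. ⇒ new: resident, income_below_cap.
[3] R6 [adult_resident :- income_below_cap.]. ⇒ new: adult_resident.
[4] R3 [eligible_subsidy :- adult_resident, notify_finance.]. ⇒ new: eligible_subsidy.
[5] R14 [means_tested :- eligible_subsidy.]. ⇒ new: means_tested.

address_verified, adult_resident, age_verified, case_approved, citizen, eligible_subsidy, enrolled_program, exempt_fee, household_head, identity_verified, income_below_cap, means_tested, notify_finance, over_18, resident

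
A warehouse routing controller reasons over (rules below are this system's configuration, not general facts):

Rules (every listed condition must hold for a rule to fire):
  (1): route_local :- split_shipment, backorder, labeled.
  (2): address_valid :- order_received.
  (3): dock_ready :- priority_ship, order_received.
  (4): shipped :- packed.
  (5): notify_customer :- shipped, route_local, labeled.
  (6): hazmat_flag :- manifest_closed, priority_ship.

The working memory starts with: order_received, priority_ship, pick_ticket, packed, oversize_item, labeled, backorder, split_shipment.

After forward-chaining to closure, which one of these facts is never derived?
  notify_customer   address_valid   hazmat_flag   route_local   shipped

hazmat_flag

Round 1 — (1), (2), (3), (4), derive route_local, address_valid, dock_ready, shipped.
Round 2 — (5), derive notify_customer.
Derived: notify_customer (round 2), shipped (round 1), address_valid (round 1), route_local (round 1). hazmat_flag never appears in any round.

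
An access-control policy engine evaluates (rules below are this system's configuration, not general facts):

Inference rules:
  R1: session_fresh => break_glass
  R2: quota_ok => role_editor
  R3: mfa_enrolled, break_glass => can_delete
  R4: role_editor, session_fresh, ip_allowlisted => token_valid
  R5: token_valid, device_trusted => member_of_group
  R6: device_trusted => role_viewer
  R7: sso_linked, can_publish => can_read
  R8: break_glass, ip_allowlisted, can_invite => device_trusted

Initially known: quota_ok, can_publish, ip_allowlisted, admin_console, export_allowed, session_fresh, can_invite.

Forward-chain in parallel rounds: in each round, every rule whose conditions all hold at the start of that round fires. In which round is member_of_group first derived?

Round 1 fires R1, R2, giving break_glass, role_editor.
Round 2 fires R4, R8, giving token_valid, device_trusted.
Round 3 fires R5, R6, giving member_of_group, role_viewer.
member_of_group first appears in round 3.

3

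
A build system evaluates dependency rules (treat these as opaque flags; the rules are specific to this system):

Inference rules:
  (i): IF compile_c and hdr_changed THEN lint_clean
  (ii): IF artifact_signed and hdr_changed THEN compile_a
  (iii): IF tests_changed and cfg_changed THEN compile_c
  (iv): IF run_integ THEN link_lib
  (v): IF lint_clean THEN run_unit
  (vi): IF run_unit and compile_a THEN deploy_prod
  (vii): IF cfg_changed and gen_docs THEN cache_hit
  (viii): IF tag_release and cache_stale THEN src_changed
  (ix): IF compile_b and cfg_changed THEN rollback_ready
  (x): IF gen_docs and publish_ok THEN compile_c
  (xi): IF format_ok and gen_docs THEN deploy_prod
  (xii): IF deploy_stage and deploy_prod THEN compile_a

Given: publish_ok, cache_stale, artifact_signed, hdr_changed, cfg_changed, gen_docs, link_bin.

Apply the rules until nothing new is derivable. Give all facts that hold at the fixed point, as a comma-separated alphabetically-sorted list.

[1] (ii) [IF artifact_signed and hdr_changed THEN compile_a]; (vii) [IF cfg_changed and gen_docs THEN cache_hit]; (x) [IF gen_docs and publish_ok THEN compile_c]. ⇒ new: compile_a, cache_hit, compile_c.
[2] (i) [IF compile_c and hdr_changed THEN lint_clean]. ⇒ new: lint_clean.
[3] (v) [IF lint_clean THEN run_unit]. ⇒ new: run_unit.
[4] (vi) [IF run_unit and compile_a THEN deploy_prod]. ⇒ new: deploy_prod.

artifact_signed, cache_hit, cache_stale, cfg_changed, compile_a, compile_c, deploy_prod, gen_docs, hdr_changed, link_bin, lint_clean, publish_ok, run_unit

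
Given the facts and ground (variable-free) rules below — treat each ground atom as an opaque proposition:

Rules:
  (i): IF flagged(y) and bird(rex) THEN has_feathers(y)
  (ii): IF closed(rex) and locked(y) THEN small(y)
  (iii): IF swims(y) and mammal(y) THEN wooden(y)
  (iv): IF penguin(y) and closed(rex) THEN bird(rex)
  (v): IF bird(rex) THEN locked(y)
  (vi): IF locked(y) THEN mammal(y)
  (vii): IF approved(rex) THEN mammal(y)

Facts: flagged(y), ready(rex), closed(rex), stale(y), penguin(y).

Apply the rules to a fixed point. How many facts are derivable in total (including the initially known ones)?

10

Round 1 fires (iv), giving bird(rex).
Round 2 fires (i), (v), giving has_feathers(y), locked(y).
Round 3 fires (ii), (vi), giving small(y), mammal(y).
Closure: {bird(rex), closed(rex), flagged(y), has_feathers(y), locked(y), mammal(y), penguin(y), ready(rex), small(y), stale(y)} — 10 facts.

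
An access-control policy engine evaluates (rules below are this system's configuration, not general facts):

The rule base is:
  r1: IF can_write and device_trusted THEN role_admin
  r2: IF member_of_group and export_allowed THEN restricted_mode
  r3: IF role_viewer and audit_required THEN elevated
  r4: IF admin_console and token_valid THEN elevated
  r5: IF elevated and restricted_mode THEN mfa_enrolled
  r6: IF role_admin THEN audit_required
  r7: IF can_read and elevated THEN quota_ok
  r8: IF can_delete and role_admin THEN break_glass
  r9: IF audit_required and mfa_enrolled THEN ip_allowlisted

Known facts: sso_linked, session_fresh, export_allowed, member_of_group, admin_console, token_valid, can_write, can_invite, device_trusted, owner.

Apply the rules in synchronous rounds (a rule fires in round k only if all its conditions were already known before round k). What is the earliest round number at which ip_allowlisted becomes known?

3

Round 1 — r1, r2, r4, derive role_admin, restricted_mode, elevated.
Round 2 — r5, r6, derive mfa_enrolled, audit_required.
Round 3 — r9, derive ip_allowlisted.
ip_allowlisted first appears in round 3.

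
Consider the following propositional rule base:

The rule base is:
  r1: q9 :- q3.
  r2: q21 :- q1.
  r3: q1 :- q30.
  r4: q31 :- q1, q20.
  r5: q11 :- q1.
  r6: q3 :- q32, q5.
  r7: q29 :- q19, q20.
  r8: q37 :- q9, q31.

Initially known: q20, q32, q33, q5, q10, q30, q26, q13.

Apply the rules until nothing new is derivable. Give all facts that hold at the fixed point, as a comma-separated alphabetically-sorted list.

q1, q10, q11, q13, q20, q21, q26, q3, q30, q31, q32, q33, q37, q5, q9

Round 1: r3 [q1 :- q30.]; r6 [q3 :- q32, q5.]. Adds q1, q3.
Round 2: r1 [q9 :- q3.]; r2 [q21 :- q1.]; r4 [q31 :- q1, q20.]; r5 [q11 :- q1.]. Adds q9, q21, q31, q11.
Round 3: r8 [q37 :- q9, q31.]. Adds q37.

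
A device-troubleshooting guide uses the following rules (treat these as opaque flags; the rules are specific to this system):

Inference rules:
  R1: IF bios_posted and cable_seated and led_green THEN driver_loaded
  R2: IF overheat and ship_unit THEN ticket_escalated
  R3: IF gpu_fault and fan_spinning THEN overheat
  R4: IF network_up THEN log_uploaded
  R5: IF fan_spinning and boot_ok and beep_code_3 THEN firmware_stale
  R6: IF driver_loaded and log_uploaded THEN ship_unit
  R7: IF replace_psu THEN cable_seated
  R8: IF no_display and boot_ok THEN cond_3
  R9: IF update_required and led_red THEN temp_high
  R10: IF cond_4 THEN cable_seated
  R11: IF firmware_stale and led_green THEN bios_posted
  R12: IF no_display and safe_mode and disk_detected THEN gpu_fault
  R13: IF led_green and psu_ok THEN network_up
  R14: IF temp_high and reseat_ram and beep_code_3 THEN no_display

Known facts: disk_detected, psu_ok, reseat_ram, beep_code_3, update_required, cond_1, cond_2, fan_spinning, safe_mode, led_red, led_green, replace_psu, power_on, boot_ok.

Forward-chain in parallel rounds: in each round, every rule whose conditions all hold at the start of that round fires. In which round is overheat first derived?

4

Round 1: R5 [IF fan_spinning and boot_ok and beep_code_3 THEN firmware_stale]; R7 [IF replace_psu THEN cable_seated]; R9 [IF update_required and led_red THEN temp_high]; R13 [IF led_green and psu_ok THEN network_up]. New: firmware_stale, cable_seated, temp_high, network_up.
Round 2: R4 [IF network_up THEN log_uploaded]; R11 [IF firmware_stale and led_green THEN bios_posted]; R14 [IF temp_high and reseat_ram and beep_code_3 THEN no_display]. New: log_uploaded, bios_posted, no_display.
Round 3: R1 [IF bios_posted and cable_seated and led_green THEN driver_loaded]; R8 [IF no_display and boot_ok THEN cond_3]; R12 [IF no_display and safe_mode and disk_detected THEN gpu_fault]. New: driver_loaded, cond_3, gpu_fault.
Round 4: R3 [IF gpu_fault and fan_spinning THEN overheat]; R6 [IF driver_loaded and log_uploaded THEN ship_unit]. New: overheat, ship_unit.
overheat first appears in round 4.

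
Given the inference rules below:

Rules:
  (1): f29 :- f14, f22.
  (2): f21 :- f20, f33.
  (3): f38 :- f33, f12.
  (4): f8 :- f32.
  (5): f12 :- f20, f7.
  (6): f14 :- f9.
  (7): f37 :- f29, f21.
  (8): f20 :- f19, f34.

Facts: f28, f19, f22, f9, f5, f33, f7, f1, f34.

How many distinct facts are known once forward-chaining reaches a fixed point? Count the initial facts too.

[1] (6) [f14 :- f9.]; (8) [f20 :- f19, f34.]. ⇒ new: f14, f20.
[2] (1) [f29 :- f14, f22.]; (2) [f21 :- f20, f33.]; (5) [f12 :- f20, f7.]. ⇒ new: f29, f21, f12.
[3] (3) [f38 :- f33, f12.]; (7) [f37 :- f29, f21.]. ⇒ new: f38, f37.
Closure: {f1, f12, f14, f19, f20, f21, f22, f28, f29, f33, f34, f37, f38, f5, f7, f9} — 16 facts.

16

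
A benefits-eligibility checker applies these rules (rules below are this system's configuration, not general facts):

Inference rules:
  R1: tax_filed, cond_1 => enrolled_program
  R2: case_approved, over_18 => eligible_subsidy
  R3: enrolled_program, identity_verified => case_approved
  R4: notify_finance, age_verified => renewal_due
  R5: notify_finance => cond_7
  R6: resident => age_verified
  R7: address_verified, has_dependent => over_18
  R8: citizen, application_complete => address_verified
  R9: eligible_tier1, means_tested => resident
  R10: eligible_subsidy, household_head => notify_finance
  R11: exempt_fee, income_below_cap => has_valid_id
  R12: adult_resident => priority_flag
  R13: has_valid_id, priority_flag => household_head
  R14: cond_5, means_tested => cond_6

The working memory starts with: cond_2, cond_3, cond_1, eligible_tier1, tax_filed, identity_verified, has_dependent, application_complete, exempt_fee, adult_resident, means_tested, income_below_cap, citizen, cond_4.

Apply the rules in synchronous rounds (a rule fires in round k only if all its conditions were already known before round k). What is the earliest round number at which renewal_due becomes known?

Round 1 fires R1, R8, R9, R11, R12, giving enrolled_program, address_verified, resident, has_valid_id, priority_flag.
Round 2 fires R3, R6, R7, R13, giving case_approved, age_verified, over_18, household_head.
Round 3 fires R2, giving eligible_subsidy.
Round 4 fires R10, giving notify_finance.
Round 5 fires R4, R5, giving renewal_due, cond_7.
renewal_due first appears in round 5.

5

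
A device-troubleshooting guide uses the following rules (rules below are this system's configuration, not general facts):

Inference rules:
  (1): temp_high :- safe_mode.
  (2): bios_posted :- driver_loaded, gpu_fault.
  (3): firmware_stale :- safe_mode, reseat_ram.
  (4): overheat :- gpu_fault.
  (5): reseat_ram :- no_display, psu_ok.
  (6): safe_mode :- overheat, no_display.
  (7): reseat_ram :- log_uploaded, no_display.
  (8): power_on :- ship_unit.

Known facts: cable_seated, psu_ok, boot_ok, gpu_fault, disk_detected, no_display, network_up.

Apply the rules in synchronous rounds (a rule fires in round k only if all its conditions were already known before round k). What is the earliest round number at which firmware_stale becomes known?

Round 1: (4) [overheat :- gpu_fault.]; (5) [reseat_ram :- no_display, psu_ok.]. New: overheat, reseat_ram.
Round 2: (6) [safe_mode :- overheat, no_display.]. New: safe_mode.
Round 3: (1) [temp_high :- safe_mode.]; (3) [firmware_stale :- safe_mode, reseat_ram.]. New: temp_high, firmware_stale.
firmware_stale first appears in round 3.

3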